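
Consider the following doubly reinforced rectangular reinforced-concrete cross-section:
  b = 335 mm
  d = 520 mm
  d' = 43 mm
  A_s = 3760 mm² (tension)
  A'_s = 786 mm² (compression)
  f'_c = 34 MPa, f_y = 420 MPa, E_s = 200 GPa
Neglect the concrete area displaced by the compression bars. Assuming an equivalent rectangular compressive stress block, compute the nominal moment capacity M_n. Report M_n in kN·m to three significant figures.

M_n ≈ 726 kN·m

Assume both tension and compression steel yield.
Net tension couple steel: A_s − A'_s = 2974 mm².
a = (A_s − A'_s) f_y / (0.85 f'_c b) = 1249080/(0.85 × 34 × 335) = 129.02 mm.
c = a/β₁ = 129.02/0.807 = 159.88 mm; ε'_s = 0.003(c − d')/c = 0.0022 ≥ f_y/E_s = 0.0021, so compression steel does yield.
M_n = (A_s − A'_s) f_y (d − a/2) + A'_s f_y (d − d') = [1249080 × (520 − 64.51) + 330120 × (520 − 43)] × 10⁻⁶ = 568.94 + 157.47 = 726.41 kN·m.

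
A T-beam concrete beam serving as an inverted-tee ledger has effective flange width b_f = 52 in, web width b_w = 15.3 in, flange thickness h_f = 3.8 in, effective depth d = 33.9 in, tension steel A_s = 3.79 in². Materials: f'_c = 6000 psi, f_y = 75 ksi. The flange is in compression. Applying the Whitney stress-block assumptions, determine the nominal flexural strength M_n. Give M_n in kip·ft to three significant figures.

Tension: T = A_s f_y = 3.79 × 75 = 284.25 kips.
Try a within the flange: a = T/(0.85 f'_c b_f) = 284.25/(0.85 × 6 × 52) = 1.072 in.
Since a = 1.072 ≤ h_f = 3.8 in, the stress block lies entirely in the flange; analyse as a rectangular beam of width b_f.
M_n = T(d − a/2) = 284.25 × (33.9 − 0.536) = 9483.7 kip·in.
M_n = 9483.7/12 = 790.31 kip·ft.

M_n ≈ 790 kip·ft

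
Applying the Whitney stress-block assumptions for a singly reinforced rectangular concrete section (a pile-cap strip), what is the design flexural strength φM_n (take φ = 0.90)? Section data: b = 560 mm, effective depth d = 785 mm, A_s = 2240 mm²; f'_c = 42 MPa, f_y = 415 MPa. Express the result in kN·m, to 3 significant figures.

φM_n ≈ 637 kN·m

T = A_s f_y = 2240 × 415 = 929600 N = 929.6 kN.
From C = T: a = T/(0.85 f'_c b) = 929600/(0.85 × 42 × 560) = 46.50 mm.
M_n = T(d − a/2) = 929.6 kN × (785 − 23.25) mm = 708.12 kN·m.
φM_n = 0.90 × 708.12 = 637.31 kN·m.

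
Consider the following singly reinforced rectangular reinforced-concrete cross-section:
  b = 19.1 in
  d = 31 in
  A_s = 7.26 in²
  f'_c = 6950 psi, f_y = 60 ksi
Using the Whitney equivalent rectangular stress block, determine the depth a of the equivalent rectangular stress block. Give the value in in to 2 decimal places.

T = A_s f_y = 7.26 × 60 = 435.6 kips.
a = T/(0.85 f'_c b) = 435.6/(0.85 × 6.95 × 19.1) = 3.86 in.

a ≈ 3.86 in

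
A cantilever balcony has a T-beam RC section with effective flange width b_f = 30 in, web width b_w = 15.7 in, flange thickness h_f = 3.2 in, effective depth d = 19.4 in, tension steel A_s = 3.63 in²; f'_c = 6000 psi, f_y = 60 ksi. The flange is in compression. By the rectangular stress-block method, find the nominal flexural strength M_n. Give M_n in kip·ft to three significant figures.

Tension: T = A_s f_y = 3.63 × 60 = 217.8 kips.
Try a within the flange: a = T/(0.85 f'_c b_f) = 217.8/(0.85 × 6 × 30) = 1.424 in.
Since a = 1.424 ≤ h_f = 3.2 in, the stress block lies entirely in the flange; analyse as a rectangular beam of width b_f.
M_n = T(d − a/2) = 217.8 × (19.4 − 0.712) = 4070.2 kip·in.
M_n = 4070.2/12 = 339.18 kip·ft.

M_n ≈ 339 kip·ft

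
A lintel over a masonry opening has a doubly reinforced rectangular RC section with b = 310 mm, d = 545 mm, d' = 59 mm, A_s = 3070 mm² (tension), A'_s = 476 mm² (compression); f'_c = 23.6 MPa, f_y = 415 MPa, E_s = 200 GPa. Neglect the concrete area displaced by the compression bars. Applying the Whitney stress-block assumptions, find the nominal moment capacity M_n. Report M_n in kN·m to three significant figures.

M_n ≈ 590 kN·m

Assume both tension and compression steel yield.
Net tension couple steel: A_s − A'_s = 2594 mm².
a = (A_s − A'_s) f_y / (0.85 f'_c b) = 1076510/(0.85 × 23.6 × 310) = 173.11 mm.
c = a/β₁ = 173.11/0.85 = 203.66 mm; ε'_s = 0.003(c − d')/c = 0.0021 ≥ f_y/E_s = 0.0021, so compression steel does yield.
M_n = (A_s − A'_s) f_y (d − a/2) + A'_s f_y (d − d') = [1076510 × (545 − 86.555) + 197540 × (545 − 59)] × 10⁻⁶ = 493.52 + 96.00 = 589.52 kN·m.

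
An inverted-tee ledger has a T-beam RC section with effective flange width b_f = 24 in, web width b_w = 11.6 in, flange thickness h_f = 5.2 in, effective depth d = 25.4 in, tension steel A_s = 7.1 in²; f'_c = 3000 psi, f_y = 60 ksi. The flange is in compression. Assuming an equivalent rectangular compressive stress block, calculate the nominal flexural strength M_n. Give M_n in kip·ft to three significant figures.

M_n ≈ 770 kip·ft

Tension: T = A_s f_y = 7.1 × 60 = 426 kips.
Try a within the flange: a = T/(0.85 f'_c b_f) = 426/(0.85 × 3 × 24) = 6.961 in.
a = 6.961 > h_f = 5.2 in: the block extends into the web. Split into flange-overhang and web parts.
C_f = 0.85 f'_c (b_f − b_w) h_f = 0.85 × 3 × (24 − 11.6) × 5.2 = 164.4 kips.
Remaining web compression depth: a_w = (T − C_f)/(0.85 f'_c b_w) = (426 − 164.4)/(0.85 × 3 × 11.6) = 8.844 in.
M_n = C_f(d − h_f/2) + (T − C_f)(d − a_w/2) = 164.4 × (25.4 − 2.6) + 261.6 × (25.4 − 4.422) = 3748.3 + 5487.8 = 9236.1 kip·in.
M_n = 9236.1/12 = 769.68 kip·ft.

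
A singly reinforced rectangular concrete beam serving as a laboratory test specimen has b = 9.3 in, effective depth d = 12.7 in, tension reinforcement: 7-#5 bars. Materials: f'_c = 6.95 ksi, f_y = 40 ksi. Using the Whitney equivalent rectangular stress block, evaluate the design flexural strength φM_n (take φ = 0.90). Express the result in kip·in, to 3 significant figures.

φM_n ≈ 930 kip·in

A_s = 7 × 0.31 = 2.17 in².
T = A_s f_y = 2.17 × 40 = 86.8 kips.
a = T/(0.85 f'_c b) = 86.8/(0.85 × 6.95 × 9.3) = 1.580 in.
M_n = T(d − a/2) = 86.8 × (12.7 − 0.79) = 1033.8 kip·in.
φM_n = 0.90 × 1033.8 = 930.4 kip·in.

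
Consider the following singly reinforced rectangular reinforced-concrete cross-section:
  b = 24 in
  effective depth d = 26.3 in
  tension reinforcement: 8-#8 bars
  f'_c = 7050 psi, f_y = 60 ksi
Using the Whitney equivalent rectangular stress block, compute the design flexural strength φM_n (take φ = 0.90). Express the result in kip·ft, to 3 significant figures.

A_s = 8 × 0.79 = 6.32 in².
T = A_s f_y = 6.32 × 60 = 379.2 kips.
a = T/(0.85 f'_c b) = 379.2/(0.85 × 7.05 × 24) = 2.637 in.
M_n = T(d − a/2) = 379.2 × (26.3 − 1.3185) = 9473.0 kip·in = 9473.0/12 = 789.42 kip·ft.
φM_n = 0.90 × 789.42 = 710.48 kip·ft.

φM_n ≈ 710 kip·ft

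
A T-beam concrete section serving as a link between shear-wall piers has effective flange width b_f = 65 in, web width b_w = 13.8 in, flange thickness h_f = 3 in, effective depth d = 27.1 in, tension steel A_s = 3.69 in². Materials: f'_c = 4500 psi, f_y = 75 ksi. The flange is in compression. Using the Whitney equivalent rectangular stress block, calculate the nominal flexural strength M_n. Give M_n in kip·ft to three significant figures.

Tension: T = A_s f_y = 3.69 × 75 = 276.75 kips.
Try a within the flange: a = T/(0.85 f'_c b_f) = 276.75/(0.85 × 4.5 × 65) = 1.113 in.
Since a = 1.113 ≤ h_f = 3 in, the stress block lies entirely in the flange; analyse as a rectangular beam of width b_f.
M_n = T(d − a/2) = 276.75 × (27.1 − 0.5565) = 7345.9 kip·in.
M_n = 7345.9/12 = 612.16 kip·ft.

M_n ≈ 612 kip·ft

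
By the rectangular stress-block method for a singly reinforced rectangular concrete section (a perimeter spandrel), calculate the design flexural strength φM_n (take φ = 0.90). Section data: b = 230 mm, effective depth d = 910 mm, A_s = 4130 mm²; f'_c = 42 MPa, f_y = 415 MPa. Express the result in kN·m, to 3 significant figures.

T = A_s f_y = 4130 × 415 = 1713950 N = 1713.95 kN.
From C = T: a = T/(0.85 f'_c b) = 1713950/(0.85 × 42 × 230) = 208.74 mm.
M_n = T(d − a/2) = 1713.95 kN × (910 − 104.37) mm = 1380.81 kN·m.
φM_n = 0.90 × 1380.81 = 1242.73 kN·m.

φM_n ≈ 1240 kN·m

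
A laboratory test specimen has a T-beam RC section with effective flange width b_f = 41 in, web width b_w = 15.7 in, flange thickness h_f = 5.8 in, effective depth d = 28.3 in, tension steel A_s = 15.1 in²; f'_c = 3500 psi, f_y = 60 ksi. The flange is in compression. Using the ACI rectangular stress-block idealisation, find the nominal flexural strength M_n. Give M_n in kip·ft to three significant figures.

Tension: T = A_s f_y = 15.1 × 60 = 906 kips.
Try a within the flange: a = T/(0.85 f'_c b_f) = 906/(0.85 × 3.5 × 41) = 7.428 in.
a = 7.428 > h_f = 5.8 in: the block extends into the web. Split into flange-overhang and web parts.
C_f = 0.85 f'_c (b_f − b_w) h_f = 0.85 × 3.5 × (41 − 15.7) × 5.8 = 436.6 kips.
Remaining web compression depth: a_w = (T − C_f)/(0.85 f'_c b_w) = (906 − 436.6)/(0.85 × 3.5 × 15.7) = 10.050 in.
M_n = C_f(d − h_f/2) + (T − C_f)(d − a_w/2) = 436.6 × (28.3 − 2.9) + 469.4 × (28.3 − 5.025) = 11089.6 + 10925.3 = 22014.9 kip·in.
M_n = 22014.9/12 = 1834.58 kip·ft.

M_n ≈ 1830 kip·ft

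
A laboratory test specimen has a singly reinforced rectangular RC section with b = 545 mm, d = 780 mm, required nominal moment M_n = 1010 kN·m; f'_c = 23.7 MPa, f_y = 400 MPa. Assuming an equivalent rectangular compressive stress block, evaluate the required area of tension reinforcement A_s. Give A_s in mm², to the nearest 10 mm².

With M_n = 0.85 f'_c a b (d − a/2), solve the quadratic for a:
a = d − √(d² − 2M_n/(0.85 f'_c b)) = 780 − √(780² − 2 × 1010×10⁶/(0.85 × 23.7 × 545)) = 128.53 mm.
A_s = 0.85 f'_c a b / f_y = 0.85 × 23.7 × 128.53 × 545 / 400 = 3527.8 mm².

A_s ≈ 3530 mm²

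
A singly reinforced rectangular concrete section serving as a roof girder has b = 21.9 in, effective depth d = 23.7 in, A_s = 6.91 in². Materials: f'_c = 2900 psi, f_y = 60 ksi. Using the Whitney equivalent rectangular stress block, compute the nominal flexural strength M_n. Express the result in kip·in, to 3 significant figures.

M_n ≈ 8230 kip·in

T = A_s f_y = 6.91 × 60 = 414.6 kips.
a = T/(0.85 f'_c b) = 414.6/(0.85 × 2.9 × 21.9) = 7.680 in.
M_n = T(d − a/2) = 414.6 × (23.7 − 3.84) = 8234.0 kip·in.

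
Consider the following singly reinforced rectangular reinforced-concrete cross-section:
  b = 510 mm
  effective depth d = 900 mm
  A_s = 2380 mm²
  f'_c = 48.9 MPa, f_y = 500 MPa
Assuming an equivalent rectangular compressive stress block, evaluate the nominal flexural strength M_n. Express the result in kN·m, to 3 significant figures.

M_n ≈ 1040 kN·m

T = A_s f_y = 2380 × 500 = 1190000 N = 1190 kN.
From C = T: a = T/(0.85 f'_c b) = 1190000/(0.85 × 48.9 × 510) = 56.14 mm.
M_n = T(d − a/2) = 1190 kN × (900 − 28.07) mm = 1037.60 kN·m.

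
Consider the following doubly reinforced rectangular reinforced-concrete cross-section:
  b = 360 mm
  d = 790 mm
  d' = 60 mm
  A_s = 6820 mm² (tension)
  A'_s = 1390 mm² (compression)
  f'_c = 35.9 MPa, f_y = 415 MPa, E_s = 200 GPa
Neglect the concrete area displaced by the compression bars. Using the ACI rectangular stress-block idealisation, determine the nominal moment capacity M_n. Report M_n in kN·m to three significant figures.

M_n ≈ 1970 kN·m

Assume both tension and compression steel yield.
Net tension couple steel: A_s − A'_s = 5430 mm².
a = (A_s − A'_s) f_y / (0.85 f'_c b) = 2253450/(0.85 × 35.9 × 360) = 205.13 mm.
c = a/β₁ = 205.13/0.794 = 258.35 mm; ε'_s = 0.003(c − d')/c = 0.0023 ≥ f_y/E_s = 0.0021, so compression steel does yield.
M_n = (A_s − A'_s) f_y (d − a/2) + A'_s f_y (d − d') = [2253450 × (790 − 102.565) + 576850 × (790 − 60)] × 10⁻⁶ = 1549.10 + 421.10 = 1970.20 kN·m.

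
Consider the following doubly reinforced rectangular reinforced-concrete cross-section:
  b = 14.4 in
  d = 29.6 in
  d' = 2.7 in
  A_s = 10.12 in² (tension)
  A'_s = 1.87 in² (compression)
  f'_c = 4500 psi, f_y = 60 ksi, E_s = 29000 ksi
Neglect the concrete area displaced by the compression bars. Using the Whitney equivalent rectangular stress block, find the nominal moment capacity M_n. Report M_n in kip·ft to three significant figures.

M_n ≈ 1290 kip·ft

Assume both steels yield.
a = (A_s − A'_s) f_y/(0.85 f'_c b) = (10.12 − 1.87) × 60/(0.85 × 4.5 × 14.4) = 8.987 in.
c = a/β₁ = 8.987/0.825 = 10.893 in; ε'_s = 0.003(c − d')/c = 0.0023 ≥ ε_y = 0.0021, so the compression steel yields.
M_n = (A_s − A'_s) f_y (d − a/2) + A'_s f_y (d − d') = 495 × (29.6 − 4.4935) + 112.2 × (29.6 − 2.7) = 12427.7 + 3018.2 = 15445.9 kip·in = 15445.9/12 = 1287.16 kip·ft.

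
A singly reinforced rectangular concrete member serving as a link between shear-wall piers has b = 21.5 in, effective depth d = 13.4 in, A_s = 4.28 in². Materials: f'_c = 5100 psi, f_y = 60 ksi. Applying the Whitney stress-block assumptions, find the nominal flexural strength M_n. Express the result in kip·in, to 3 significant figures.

T = A_s f_y = 4.28 × 60 = 256.8 kips.
a = T/(0.85 f'_c b) = 256.8/(0.85 × 5.1 × 21.5) = 2.755 in.
M_n = T(d − a/2) = 256.8 × (13.4 − 1.3775) = 3087.4 kip·in.

M_n ≈ 3090 kip·in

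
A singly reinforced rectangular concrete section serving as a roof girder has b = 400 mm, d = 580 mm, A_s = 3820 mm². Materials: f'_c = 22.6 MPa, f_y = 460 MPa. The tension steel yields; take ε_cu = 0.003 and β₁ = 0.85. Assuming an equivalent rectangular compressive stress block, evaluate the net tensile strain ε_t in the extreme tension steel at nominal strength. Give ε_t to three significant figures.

a = A_s f_y/(0.85 f'_c b) = 228.68 mm.
β₁ = 0.85, so c = a/β₁ = 228.68/0.85 = 269.04 mm.
From the linear strain diagram with ε_cu = 0.003: ε_t = 0.003 (d − c)/c = 0.003 × (580 − 269.04)/269.04 = 0.00347.
ε_t < 0.004 — the section is over-reinforced for flexure under ACI limits.

ε_t ≈ 0.00347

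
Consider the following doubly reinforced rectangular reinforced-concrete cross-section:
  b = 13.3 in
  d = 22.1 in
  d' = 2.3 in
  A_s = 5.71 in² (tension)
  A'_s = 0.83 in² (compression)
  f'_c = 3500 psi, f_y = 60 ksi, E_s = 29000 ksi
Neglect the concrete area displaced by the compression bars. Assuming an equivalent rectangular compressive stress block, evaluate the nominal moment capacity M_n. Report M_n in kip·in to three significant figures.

Assume both steels yield.
a = (A_s − A'_s) f_y/(0.85 f'_c b) = (5.71 − 0.83) × 60/(0.85 × 3.5 × 13.3) = 7.400 in.
c = a/β₁ = 7.400/0.85 = 8.706 in; ε'_s = 0.003(c − d')/c = 0.0022 ≥ ε_y = 0.0021, so the compression steel yields.
M_n = (A_s − A'_s) f_y (d − a/2) + A'_s f_y (d − d') = 292.8 × (22.1 − 3.7) + 49.8 × (22.1 − 2.3) = 5387.5 + 986.0 = 6373.5 kip·in.

M_n ≈ 6370 kip·in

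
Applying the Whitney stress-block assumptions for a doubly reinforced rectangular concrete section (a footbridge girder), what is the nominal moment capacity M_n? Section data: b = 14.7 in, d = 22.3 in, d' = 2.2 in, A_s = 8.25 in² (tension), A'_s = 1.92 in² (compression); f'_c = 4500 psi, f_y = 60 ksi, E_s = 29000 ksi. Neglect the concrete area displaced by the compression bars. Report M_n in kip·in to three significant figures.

M_n ≈ 9500 kip·in

Assume both steels yield.
a = (A_s − A'_s) f_y/(0.85 f'_c b) = (8.25 − 1.92) × 60/(0.85 × 4.5 × 14.7) = 6.755 in.
c = a/β₁ = 6.755/0.825 = 8.188 in; ε'_s = 0.003(c − d')/c = 0.0022 ≥ ε_y = 0.0021, so the compression steel yields.
M_n = (A_s − A'_s) f_y (d − a/2) + A'_s f_y (d − d') = 379.8 × (22.3 − 3.3775) + 115.2 × (22.3 − 2.2) = 7186.8 + 2315.5 = 9502.3 kip·in.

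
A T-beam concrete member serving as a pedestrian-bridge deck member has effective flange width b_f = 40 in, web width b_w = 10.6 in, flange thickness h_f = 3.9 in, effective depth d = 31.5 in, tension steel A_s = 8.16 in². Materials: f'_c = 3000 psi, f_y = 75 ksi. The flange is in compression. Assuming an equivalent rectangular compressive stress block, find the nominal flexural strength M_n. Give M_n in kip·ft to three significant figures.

M_n ≈ 1400 kip·ft

Tension: T = A_s f_y = 8.16 × 75 = 612 kips.
Try a within the flange: a = T/(0.85 f'_c b_f) = 612/(0.85 × 3 × 40) = 6.000 in.
a = 6.000 > h_f = 3.9 in: the block extends into the web. Split into flange-overhang and web parts.
C_f = 0.85 f'_c (b_f − b_w) h_f = 0.85 × 3 × (40 − 10.6) × 3.9 = 292.4 kips.
Remaining web compression depth: a_w = (T − C_f)/(0.85 f'_c b_w) = (612 − 292.4)/(0.85 × 3 × 10.6) = 11.824 in.
M_n = C_f(d − h_f/2) + (T − C_f)(d − a_w/2) = 292.4 × (31.5 − 1.95) + 319.6 × (31.5 − 5.912) = 8640.4 + 8177.9 = 16818.3 kip·in.
M_n = 16818.3/12 = 1401.53 kip·ft.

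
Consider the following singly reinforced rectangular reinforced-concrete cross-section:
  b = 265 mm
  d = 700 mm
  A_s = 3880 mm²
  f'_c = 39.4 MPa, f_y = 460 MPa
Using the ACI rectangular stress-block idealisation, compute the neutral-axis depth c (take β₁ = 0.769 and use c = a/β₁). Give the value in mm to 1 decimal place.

T = A_s f_y = 3880 × 460 = 1784800 N = 1784.8 kN.
Setting C = 0.85 f'_c a b equal to T: a = 1784800/(0.85 × 39.4 × 265) = 201.108 mm.
With β₁ = 0.769, c = a/β₁ = 201.108/0.769 = 261.5 mm.

c ≈ 261.5 mm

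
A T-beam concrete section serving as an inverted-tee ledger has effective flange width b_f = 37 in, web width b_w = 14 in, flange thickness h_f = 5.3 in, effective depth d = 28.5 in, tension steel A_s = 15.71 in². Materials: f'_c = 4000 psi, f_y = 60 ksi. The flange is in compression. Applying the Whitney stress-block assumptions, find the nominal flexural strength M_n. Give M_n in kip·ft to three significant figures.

M_n ≈ 1900 kip·ft

Tension: T = A_s f_y = 15.71 × 60 = 942.6 kips.
Try a within the flange: a = T/(0.85 f'_c b_f) = 942.6/(0.85 × 4 × 37) = 7.493 in.
a = 7.493 > h_f = 5.3 in: the block extends into the web. Split into flange-overhang and web parts.
C_f = 0.85 f'_c (b_f − b_w) h_f = 0.85 × 4 × (37 − 14) × 5.3 = 414.5 kips.
Remaining web compression depth: a_w = (T − C_f)/(0.85 f'_c b_w) = (942.6 − 414.5)/(0.85 × 4 × 14) = 11.095 in.
M_n = C_f(d − h_f/2) + (T − C_f)(d − a_w/2) = 414.5 × (28.5 − 2.65) + 528.1 × (28.5 − 5.5475) = 10714.8 + 12121.2 = 22836.0 kip·in.
M_n = 22836.0/12 = 1903.00 kip·ft.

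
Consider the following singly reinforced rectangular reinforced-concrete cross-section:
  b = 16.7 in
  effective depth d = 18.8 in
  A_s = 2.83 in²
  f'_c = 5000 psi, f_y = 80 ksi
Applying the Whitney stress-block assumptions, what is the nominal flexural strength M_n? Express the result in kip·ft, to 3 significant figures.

M_n ≈ 325 kip·ft

T = A_s f_y = 2.83 × 80 = 226.4 kips.
a = T/(0.85 f'_c b) = 226.4/(0.85 × 5 × 16.7) = 3.190 in.
M_n = T(d − a/2) = 226.4 × (18.8 − 1.595) = 3895.2 kip·in = 3895.2/12 = 324.60 kip·ft.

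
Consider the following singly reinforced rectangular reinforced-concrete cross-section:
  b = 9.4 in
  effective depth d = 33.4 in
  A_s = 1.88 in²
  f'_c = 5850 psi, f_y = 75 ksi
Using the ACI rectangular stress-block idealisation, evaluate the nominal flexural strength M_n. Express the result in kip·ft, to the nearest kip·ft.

M_n ≈ 375 kip·ft

T = A_s f_y = 1.88 × 75 = 141 kips.
a = T/(0.85 f'_c b) = 141/(0.85 × 5.85 × 9.4) = 3.017 in.
M_n = T(d − a/2) = 141 × (33.4 − 1.5085) = 4496.7 kip·in = 4496.7/12 = 374.73 kip·ft.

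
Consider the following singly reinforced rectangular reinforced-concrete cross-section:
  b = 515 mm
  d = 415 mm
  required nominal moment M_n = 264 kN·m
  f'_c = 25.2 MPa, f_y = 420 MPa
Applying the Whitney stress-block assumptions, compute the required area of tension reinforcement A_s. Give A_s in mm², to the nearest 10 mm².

With M_n = 0.85 f'_c a b (d − a/2), solve the quadratic for a:
a = d − √(d² − 2M_n/(0.85 f'_c b)) = 415 − √(415² − 2 × 264×10⁶/(0.85 × 25.2 × 515)) = 62.35 mm.
A_s = 0.85 f'_c a b / f_y = 0.85 × 25.2 × 62.35 × 515 / 420 = 1637.6 mm².

A_s ≈ 1640 mm²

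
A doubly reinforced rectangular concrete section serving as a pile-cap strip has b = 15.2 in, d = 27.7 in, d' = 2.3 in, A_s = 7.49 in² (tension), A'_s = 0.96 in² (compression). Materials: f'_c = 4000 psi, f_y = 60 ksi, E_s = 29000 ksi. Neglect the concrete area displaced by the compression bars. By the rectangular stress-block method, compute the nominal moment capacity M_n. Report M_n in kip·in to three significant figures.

Assume both steels yield.
a = (A_s − A'_s) f_y/(0.85 f'_c b) = (7.49 − 0.96) × 60/(0.85 × 4 × 15.2) = 7.581 in.
c = a/β₁ = 7.581/0.85 = 8.919 in; ε'_s = 0.003(c − d')/c = 0.0022 ≥ ε_y = 0.0021, so the compression steel yields.
M_n = (A_s − A'_s) f_y (d − a/2) + A'_s f_y (d − d') = 391.8 × (27.7 − 3.7905) + 57.6 × (27.7 − 2.3) = 9367.7 + 1463.0 = 10830.7 kip·in.

M_n ≈ 10800 kip·in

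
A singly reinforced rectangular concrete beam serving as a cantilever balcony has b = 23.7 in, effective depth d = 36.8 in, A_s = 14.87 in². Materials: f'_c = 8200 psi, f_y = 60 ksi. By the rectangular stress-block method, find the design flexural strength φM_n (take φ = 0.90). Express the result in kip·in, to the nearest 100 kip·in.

φM_n ≈ 27400 kip·in

T = A_s f_y = 14.87 × 60 = 892.2 kips.
a = T/(0.85 f'_c b) = 892.2/(0.85 × 8.2 × 23.7) = 5.401 in.
M_n = T(d − a/2) = 892.2 × (36.8 − 2.7005) = 30423.6 kip·in.
φM_n = 0.90 × 30423.6 = 27381.2 kip·in.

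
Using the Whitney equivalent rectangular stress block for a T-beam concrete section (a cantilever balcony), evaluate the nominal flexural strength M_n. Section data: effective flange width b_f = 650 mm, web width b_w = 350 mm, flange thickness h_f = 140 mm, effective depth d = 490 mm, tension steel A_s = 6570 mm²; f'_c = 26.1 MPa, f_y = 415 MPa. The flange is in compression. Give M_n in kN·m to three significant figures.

M_n ≈ 1060 kN·m

Tension: T = A_s f_y = 6570 × 415 = 2726550 N.
Try a within the flange: a = T/(0.85 f'_c b_f) = 2726550/(0.85 × 26.1 × 650) = 189.08 mm.
a = 189.08 > h_f = 140 mm: the block extends into the web. Split into flange-overhang and web parts.
C_f = 0.85 f'_c (b_f − b_w) h_f = 0.85 × 26.1 × (650 − 350) × 140 = 931770 N.
Remaining web compression depth: a_w = (T − C_f)/(0.85 f'_c b_w) = (2726550 − 931770)/(0.85 × 26.1 × 350) = 231.14 mm.
M_n = C_f(d − h_f/2) + (T − C_f)(d − a_w/2) = 931770 × (490 − 70) + 1794780 × (490 − 115.57) = 391.34 + 672.02 = 1063.36 × 10⁶ N·mm.
M_n = 1063.36 kN·m.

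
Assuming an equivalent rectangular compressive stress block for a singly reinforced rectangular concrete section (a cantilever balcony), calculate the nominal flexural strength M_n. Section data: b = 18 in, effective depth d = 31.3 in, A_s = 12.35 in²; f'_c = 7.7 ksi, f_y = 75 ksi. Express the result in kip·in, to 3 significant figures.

M_n ≈ 25400 kip·in

T = A_s f_y = 12.35 × 75 = 926.25 kips.
a = T/(0.85 f'_c b) = 926.25/(0.85 × 7.7 × 18) = 7.862 in.
M_n = T(d − a/2) = 926.25 × (31.3 − 3.931) = 25350.5 kip·in.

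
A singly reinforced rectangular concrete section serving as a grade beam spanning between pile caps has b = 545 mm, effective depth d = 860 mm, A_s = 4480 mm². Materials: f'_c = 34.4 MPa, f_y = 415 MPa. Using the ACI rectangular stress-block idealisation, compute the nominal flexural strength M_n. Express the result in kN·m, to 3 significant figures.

M_n ≈ 1490 kN·m

T = A_s f_y = 4480 × 415 = 1859200 N = 1859.2 kN.
From C = T: a = T/(0.85 f'_c b) = 1859200/(0.85 × 34.4 × 545) = 116.67 mm.
M_n = T(d − a/2) = 1859.2 kN × (860 − 58.335) mm = 1490.46 kN·m.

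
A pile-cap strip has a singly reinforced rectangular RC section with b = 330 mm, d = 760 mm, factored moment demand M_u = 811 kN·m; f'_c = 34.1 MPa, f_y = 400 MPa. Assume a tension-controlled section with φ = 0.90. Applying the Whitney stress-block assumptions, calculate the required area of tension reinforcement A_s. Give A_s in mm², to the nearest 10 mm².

M_n = M_u/φ = 811/0.90 = 901.111 kN·m.
With M_n = 0.85 f'_c a b (d − a/2), solve the quadratic for a:
a = d − √(d² − 2M_n/(0.85 f'_c b)) = 760 − √(760² − 2 × 901.111×10⁶/(0.85 × 34.1 × 330)) = 136.15 mm.
A_s = 0.85 f'_c a b / f_y = 0.85 × 34.1 × 136.15 × 330 / 400 = 3255.7 mm².

A_s ≈ 3260 mm²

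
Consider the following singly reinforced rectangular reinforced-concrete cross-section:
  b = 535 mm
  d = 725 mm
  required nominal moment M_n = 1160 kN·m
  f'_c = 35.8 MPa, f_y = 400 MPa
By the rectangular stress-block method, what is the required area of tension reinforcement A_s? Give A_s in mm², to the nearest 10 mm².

With M_n = 0.85 f'_c a b (d − a/2), solve the quadratic for a:
a = d − √(d² − 2M_n/(0.85 f'_c b)) = 725 − √(725² − 2 × 1160×10⁶/(0.85 × 35.8 × 535)) = 106.03 mm.
A_s = 0.85 f'_c a b / f_y = 0.85 × 35.8 × 106.03 × 535 / 400 = 4315.4 mm².

A_s ≈ 4320 mm²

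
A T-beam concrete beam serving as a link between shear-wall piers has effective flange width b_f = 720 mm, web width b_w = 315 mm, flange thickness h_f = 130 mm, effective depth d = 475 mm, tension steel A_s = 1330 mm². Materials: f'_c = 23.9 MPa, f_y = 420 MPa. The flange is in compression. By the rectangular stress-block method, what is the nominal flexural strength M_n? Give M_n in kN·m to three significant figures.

Tension: T = A_s f_y = 1330 × 420 = 558600 N.
Try a within the flange: a = T/(0.85 f'_c b_f) = 558600/(0.85 × 23.9 × 720) = 38.19 mm.
Since a = 38.19 ≤ h_f = 130 mm, the stress block lies entirely in the flange; analyse as a rectangular beam of width b_f.
M_n = T(d − a/2) = 558600 × (475 − 19.095) = 254.67 × 10⁶ N·mm.
M_n = 254.67 kN·m.

M_n ≈ 255 kN·m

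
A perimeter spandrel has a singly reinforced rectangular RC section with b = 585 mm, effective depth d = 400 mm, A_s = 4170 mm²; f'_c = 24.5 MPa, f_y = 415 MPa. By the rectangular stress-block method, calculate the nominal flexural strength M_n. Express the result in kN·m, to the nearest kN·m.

T = A_s f_y = 4170 × 415 = 1730550 N = 1730.55 kN.
From C = T: a = T/(0.85 f'_c b) = 1730550/(0.85 × 24.5 × 585) = 142.05 mm.
M_n = T(d − a/2) = 1730.55 kN × (400 − 71.025) mm = 569.31 kN·m.

M_n ≈ 569 kN·m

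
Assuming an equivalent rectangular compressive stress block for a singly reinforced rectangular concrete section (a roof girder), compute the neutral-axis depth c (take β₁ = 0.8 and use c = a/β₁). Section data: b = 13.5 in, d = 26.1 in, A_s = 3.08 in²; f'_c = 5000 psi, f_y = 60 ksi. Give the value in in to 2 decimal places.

c ≈ 4.03 in

T = A_s f_y = 3.08 × 60 = 184.8 kips.
a = T/(0.85 f'_c b) = 184.8/(0.85 × 5 × 13.5) = 3.2209 in.
With β₁ = 0.8, c = a/β₁ = 3.2209/0.8 = 4.03 in.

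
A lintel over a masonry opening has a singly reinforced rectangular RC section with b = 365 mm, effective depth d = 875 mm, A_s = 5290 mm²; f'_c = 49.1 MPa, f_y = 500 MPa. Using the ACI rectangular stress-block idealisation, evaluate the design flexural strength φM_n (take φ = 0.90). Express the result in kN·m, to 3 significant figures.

T = A_s f_y = 5290 × 500 = 2645000 N = 2645 kN.
From C = T: a = T/(0.85 f'_c b) = 2645000/(0.85 × 49.1 × 365) = 173.63 mm.
M_n = T(d − a/2) = 2645 kN × (875 − 86.815) mm = 2084.75 kN·m.
φM_n = 0.90 × 2084.75 = 1876.28 kN·m.

φM_n ≈ 1880 kN·m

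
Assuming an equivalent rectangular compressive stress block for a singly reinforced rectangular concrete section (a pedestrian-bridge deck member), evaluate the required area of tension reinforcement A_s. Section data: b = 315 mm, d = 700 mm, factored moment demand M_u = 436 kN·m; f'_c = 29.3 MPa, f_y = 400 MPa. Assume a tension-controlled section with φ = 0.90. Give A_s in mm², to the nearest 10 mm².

A_s ≈ 1860 mm²

M_n = M_u/φ = 436/0.90 = 484.444 kN·m.
With M_n = 0.85 f'_c a b (d − a/2), solve the quadratic for a:
a = d − √(d² − 2M_n/(0.85 f'_c b)) = 700 − √(700² − 2 × 484.444×10⁶/(0.85 × 29.3 × 315)) = 94.61 mm.
A_s = 0.85 f'_c a b / f_y = 0.85 × 29.3 × 94.61 × 315 / 400 = 1855.6 mm².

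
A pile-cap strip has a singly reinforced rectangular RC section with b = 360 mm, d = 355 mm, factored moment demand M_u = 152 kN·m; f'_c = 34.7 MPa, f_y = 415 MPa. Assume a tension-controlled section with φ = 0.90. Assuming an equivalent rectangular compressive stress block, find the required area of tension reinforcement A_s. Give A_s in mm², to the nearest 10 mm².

A_s ≈ 1230 mm²

M_n = M_u/φ = 152/0.90 = 168.889 kN·m.
With M_n = 0.85 f'_c a b (d − a/2), solve the quadratic for a:
a = d − √(d² − 2M_n/(0.85 f'_c b)) = 355 − √(355² − 2 × 168.889×10⁶/(0.85 × 34.7 × 360)) = 48.06 mm.
A_s = 0.85 f'_c a b / f_y = 0.85 × 34.7 × 48.06 × 360 / 415 = 1229.7 mm².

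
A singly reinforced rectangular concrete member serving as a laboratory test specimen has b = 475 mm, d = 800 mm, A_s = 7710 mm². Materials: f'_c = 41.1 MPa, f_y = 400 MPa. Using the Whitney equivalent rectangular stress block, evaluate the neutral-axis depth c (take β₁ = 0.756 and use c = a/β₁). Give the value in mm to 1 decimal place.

T = A_s f_y = 7710 × 400 = 3084000 N = 3084 kN.
Setting C = 0.85 f'_c a b equal to T: a = 3084000/(0.85 × 41.1 × 475) = 185.849 mm.
With β₁ = 0.756, c = a/β₁ = 185.849/0.756 = 245.8 mm.

c ≈ 245.8 mm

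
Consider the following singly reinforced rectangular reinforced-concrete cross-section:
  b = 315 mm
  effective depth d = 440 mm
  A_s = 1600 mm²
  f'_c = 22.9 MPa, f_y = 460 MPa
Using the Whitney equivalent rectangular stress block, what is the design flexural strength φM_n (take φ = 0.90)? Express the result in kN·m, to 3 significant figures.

T = A_s f_y = 1600 × 460 = 736000 N = 736 kN.
From C = T: a = T/(0.85 f'_c b) = 736000/(0.85 × 22.9 × 315) = 120.04 mm.
M_n = T(d − a/2) = 736 kN × (440 − 60.02) mm = 279.67 kN·m.
φM_n = 0.90 × 279.67 = 251.70 kN·m.

φM_n ≈ 252 kN·m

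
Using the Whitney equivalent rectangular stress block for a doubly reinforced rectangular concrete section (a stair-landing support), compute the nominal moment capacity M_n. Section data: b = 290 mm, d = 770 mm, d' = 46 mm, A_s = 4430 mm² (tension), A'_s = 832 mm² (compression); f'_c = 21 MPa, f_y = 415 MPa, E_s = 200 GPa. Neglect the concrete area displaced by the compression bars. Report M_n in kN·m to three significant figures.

M_n ≈ 1180 kN·m

Assume both tension and compression steel yield.
Net tension couple steel: A_s − A'_s = 3598 mm².
a = (A_s − A'_s) f_y / (0.85 f'_c b) = 1493170/(0.85 × 21 × 290) = 288.45 mm.
c = a/β₁ = 288.45/0.85 = 339.35 mm; ε'_s = 0.003(c − d')/c = 0.0026 ≥ f_y/E_s = 0.0021, so compression steel does yield.
M_n = (A_s − A'_s) f_y (d − a/2) + A'_s f_y (d − d') = [1493170 × (770 − 144.225) + 345280 × (770 − 46)] × 10⁻⁶ = 934.39 + 249.98 = 1184.37 kN·m.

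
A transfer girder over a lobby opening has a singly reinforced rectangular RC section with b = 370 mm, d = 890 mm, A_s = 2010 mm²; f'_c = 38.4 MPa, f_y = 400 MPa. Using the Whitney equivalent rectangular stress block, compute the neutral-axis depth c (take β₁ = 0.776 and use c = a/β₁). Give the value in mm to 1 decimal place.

c ≈ 85.8 mm

T = A_s f_y = 2010 × 400 = 804000 N = 804 kN.
Setting C = 0.85 f'_c a b equal to T: a = 804000/(0.85 × 38.4 × 370) = 66.574 mm.
With β₁ = 0.776, c = a/β₁ = 66.574/0.776 = 85.8 mm.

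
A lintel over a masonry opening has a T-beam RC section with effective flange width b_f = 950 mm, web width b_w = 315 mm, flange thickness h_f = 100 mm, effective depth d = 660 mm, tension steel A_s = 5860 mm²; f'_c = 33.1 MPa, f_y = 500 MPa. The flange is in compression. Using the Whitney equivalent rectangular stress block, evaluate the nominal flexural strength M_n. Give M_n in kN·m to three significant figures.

M_n ≈ 1770 kN·m

Tension: T = A_s f_y = 5860 × 500 = 2930000 N.
Try a within the flange: a = T/(0.85 f'_c b_f) = 2930000/(0.85 × 33.1 × 950) = 109.62 mm.
a = 109.62 > h_f = 100 mm: the block extends into the web. Split into flange-overhang and web parts.
C_f = 0.85 f'_c (b_f − b_w) h_f = 0.85 × 33.1 × (950 − 315) × 100 = 1786573 N.
Remaining web compression depth: a_w = (T − C_f)/(0.85 f'_c b_w) = (2930000 − 1786573)/(0.85 × 33.1 × 315) = 129.02 mm.
M_n = C_f(d − h_f/2) + (T − C_f)(d − a_w/2) = 1786573 × (660 − 50) + 1143427 × (660 − 64.51) = 1089.81 + 680.90 = 1770.71 × 10⁶ N·mm.
M_n = 1770.71 kN·m.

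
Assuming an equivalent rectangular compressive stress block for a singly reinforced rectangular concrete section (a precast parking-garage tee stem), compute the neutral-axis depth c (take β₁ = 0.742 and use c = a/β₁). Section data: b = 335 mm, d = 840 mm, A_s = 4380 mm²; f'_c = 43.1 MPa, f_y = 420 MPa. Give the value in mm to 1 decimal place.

c ≈ 202.0 mm

T = A_s f_y = 4380 × 420 = 1839600 N = 1839.6 kN.
Setting C = 0.85 f'_c a b equal to T: a = 1839600/(0.85 × 43.1 × 335) = 149.893 mm.
With β₁ = 0.742, c = a/β₁ = 149.893/0.742 = 202.0 mm.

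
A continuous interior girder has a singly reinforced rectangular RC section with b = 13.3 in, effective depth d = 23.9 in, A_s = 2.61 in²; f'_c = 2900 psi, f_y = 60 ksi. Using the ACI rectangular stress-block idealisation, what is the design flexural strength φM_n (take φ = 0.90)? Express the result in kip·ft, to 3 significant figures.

φM_n ≈ 253 kip·ft

T = A_s f_y = 2.61 × 60 = 156.6 kips.
a = T/(0.85 f'_c b) = 156.6/(0.85 × 2.9 × 13.3) = 4.777 in.
M_n = T(d − a/2) = 156.6 × (23.9 − 2.3885) = 3368.7 kip·in = 3368.7/12 = 280.73 kip·ft.
φM_n = 0.90 × 280.73 = 252.66 kip·ft.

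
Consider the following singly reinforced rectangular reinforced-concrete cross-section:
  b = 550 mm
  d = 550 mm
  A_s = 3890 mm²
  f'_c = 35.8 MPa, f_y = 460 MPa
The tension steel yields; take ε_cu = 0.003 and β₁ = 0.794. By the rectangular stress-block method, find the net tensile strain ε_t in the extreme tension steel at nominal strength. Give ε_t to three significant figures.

ε_t ≈ 0.00925

a = A_s f_y/(0.85 f'_c b) = 106.92 mm.
β₁ = 0.794, so c = a/β₁ = 106.92/0.794 = 134.66 mm.
From the linear strain diagram with ε_cu = 0.003: ε_t = 0.003 (d − c)/c = 0.003 × (550 − 134.66)/134.66 = 0.00925.
Since ε_t ≥ 0.005, the section is tension-controlled.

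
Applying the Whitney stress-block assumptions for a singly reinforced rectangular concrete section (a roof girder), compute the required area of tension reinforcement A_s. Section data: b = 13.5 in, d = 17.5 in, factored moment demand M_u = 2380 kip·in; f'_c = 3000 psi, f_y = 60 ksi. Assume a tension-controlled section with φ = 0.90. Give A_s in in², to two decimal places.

M_n = M_u/φ = 2380/0.90 = 2644.44 kip·in.
From M_n = 0.85 f'_c a b (d − a/2):
a = d − √(d² − 2M_n/(0.85 f'_c b)) = 17.5 − √(17.5² − 2 × 2644.44/(0.85 × 3 × 13.5)) = 5.146 in.
A_s = 0.85 f'_c a b / f_y = 0.85 × 3 × 5.146 × 13.5 / 60 = 2.953 in².

A_s ≈ 2.95 in²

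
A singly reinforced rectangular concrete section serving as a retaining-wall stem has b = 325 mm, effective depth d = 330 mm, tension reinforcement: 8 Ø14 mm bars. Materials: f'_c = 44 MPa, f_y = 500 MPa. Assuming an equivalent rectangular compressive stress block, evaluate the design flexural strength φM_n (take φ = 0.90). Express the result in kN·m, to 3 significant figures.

A_s = 8 × 154 = 1232 mm².
T = A_s f_y = 1232 × 500 = 616000 N = 616 kN.
From C = T: a = T/(0.85 f'_c b) = 616000/(0.85 × 44 × 325) = 50.68 mm.
M_n = T(d − a/2) = 616 kN × (330 − 25.34) mm = 187.67 kN·m.
φM_n = 0.90 × 187.67 = 168.90 kN·m.

φM_n ≈ 169 kN·m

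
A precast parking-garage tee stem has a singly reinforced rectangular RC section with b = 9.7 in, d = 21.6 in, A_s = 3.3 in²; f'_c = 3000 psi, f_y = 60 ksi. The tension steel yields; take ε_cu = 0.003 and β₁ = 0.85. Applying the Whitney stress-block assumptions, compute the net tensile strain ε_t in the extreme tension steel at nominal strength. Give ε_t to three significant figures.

ε_t ≈ 0.00388

a = A_s f_y/(0.85 f'_c b) = 8.005 in.
β₁ = 0.85, so c = a/β₁ = 8.005/0.85 = 9.418 in.
From the linear strain diagram with ε_cu = 0.003: ε_t = 0.003 (d − c)/c = 0.003 × (21.6 − 9.418)/9.418 = 0.00388.
ε_t < 0.004 — the section is over-reinforced for flexure under ACI limits.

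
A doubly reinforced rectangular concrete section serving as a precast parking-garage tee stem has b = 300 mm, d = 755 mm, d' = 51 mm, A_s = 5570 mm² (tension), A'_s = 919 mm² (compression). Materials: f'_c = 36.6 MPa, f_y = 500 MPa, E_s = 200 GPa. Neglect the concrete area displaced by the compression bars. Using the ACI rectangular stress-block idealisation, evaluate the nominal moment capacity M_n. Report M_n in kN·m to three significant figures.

M_n ≈ 1790 kN·m

Assume both tension and compression steel yield.
Net tension couple steel: A_s − A'_s = 4651 mm².
a = (A_s − A'_s) f_y / (0.85 f'_c b) = 2325500/(0.85 × 36.6 × 300) = 249.17 mm.
c = a/β₁ = 249.17/0.789 = 315.80 mm; ε'_s = 0.003(c − d')/c = 0.0025 ≥ f_y/E_s = 0.0025, so compression steel does yield.
M_n = (A_s − A'_s) f_y (d − a/2) + A'_s f_y (d − d') = [2325500 × (755 − 124.585) + 459500 × (755 − 51)] × 10⁻⁶ = 1466.03 + 323.49 = 1789.52 kN·m.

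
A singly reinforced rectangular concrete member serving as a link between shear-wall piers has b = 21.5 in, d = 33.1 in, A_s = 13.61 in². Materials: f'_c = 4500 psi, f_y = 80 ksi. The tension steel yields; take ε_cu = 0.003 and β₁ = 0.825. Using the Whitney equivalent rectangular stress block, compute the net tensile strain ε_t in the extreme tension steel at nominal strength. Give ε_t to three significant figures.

ε_t ≈ 0.00319

a = A_s f_y/(0.85 f'_c b) = 13.240 in.
β₁ = 0.825, so c = a/β₁ = 13.240/0.825 = 16.048 in.
From the linear strain diagram with ε_cu = 0.003: ε_t = 0.003 (d − c)/c = 0.003 × (33.1 − 16.048)/16.048 = 0.00319.
ε_t < 0.004 — the section is over-reinforced for flexure under ACI limits.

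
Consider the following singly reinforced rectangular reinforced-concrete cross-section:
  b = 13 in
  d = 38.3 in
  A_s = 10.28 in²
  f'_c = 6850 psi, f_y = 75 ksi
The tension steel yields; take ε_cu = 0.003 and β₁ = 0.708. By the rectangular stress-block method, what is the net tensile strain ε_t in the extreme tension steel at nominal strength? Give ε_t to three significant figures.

a = A_s f_y/(0.85 f'_c b) = 10.186 in.
β₁ = 0.708, so c = a/β₁ = 10.186/0.708 = 14.387 in.
From the linear strain diagram with ε_cu = 0.003: ε_t = 0.003 (d − c)/c = 0.003 × (38.3 − 14.387)/14.387 = 0.00499.
ε_t is between 0.004 and 0.005 — transition zone.

ε_t ≈ 0.00499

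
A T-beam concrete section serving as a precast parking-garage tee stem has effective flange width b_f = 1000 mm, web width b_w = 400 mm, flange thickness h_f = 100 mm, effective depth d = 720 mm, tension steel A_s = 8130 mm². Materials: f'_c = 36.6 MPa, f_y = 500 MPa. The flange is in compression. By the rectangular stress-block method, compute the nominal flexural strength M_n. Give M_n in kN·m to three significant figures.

Tension: T = A_s f_y = 8130 × 500 = 4065000 N.
Try a within the flange: a = T/(0.85 f'_c b_f) = 4065000/(0.85 × 36.6 × 1000) = 130.67 mm.
a = 130.67 > h_f = 100 mm: the block extends into the web. Split into flange-overhang and web parts.
C_f = 0.85 f'_c (b_f − b_w) h_f = 0.85 × 36.6 × (1000 − 400) × 100 = 1866600 N.
Remaining web compression depth: a_w = (T − C_f)/(0.85 f'_c b_w) = (4065000 − 1866600)/(0.85 × 36.6 × 400) = 176.66 mm.
M_n = C_f(d − h_f/2) + (T − C_f)(d − a_w/2) = 1866600 × (720 − 50) + 2198400 × (720 − 88.33) = 1250.62 + 1388.66 = 2639.28 × 10⁶ N·mm.
M_n = 2639.28 kN·m.

M_n ≈ 2640 kN·m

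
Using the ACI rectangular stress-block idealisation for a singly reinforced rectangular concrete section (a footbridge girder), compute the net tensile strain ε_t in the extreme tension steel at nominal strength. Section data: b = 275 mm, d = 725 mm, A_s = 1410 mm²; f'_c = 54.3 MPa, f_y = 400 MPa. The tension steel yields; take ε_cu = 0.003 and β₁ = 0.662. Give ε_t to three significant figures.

a = A_s f_y/(0.85 f'_c b) = 44.44 mm.
β₁ = 0.662, so c = a/β₁ = 44.44/0.662 = 67.13 mm.
From the linear strain diagram with ε_cu = 0.003: ε_t = 0.003 (d − c)/c = 0.003 × (725 − 67.13)/67.13 = 0.0294.
Since ε_t ≥ 0.005, the section is tension-controlled.

ε_t ≈ 0.0294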